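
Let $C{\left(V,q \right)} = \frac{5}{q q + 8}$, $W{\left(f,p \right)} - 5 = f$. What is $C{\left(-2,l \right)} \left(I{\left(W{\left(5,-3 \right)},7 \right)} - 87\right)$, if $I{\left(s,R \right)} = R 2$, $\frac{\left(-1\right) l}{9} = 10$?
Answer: $- \frac{365}{8108} \approx -0.045017$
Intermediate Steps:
$l = -90$ ($l = \left(-9\right) 10 = -90$)
$W{\left(f,p \right)} = 5 + f$
$C{\left(V,q \right)} = \frac{5}{8 + q^{2}}$ ($C{\left(V,q \right)} = \frac{5}{q^{2} + 8} = \frac{5}{8 + q^{2}}$)
$I{\left(s,R \right)} = 2 R$
$C{\left(-2,l \right)} \left(I{\left(W{\left(5,-3 \right)},7 \right)} - 87\right) = \frac{5}{8 + \left(-90\right)^{2}} \left(2 \cdot 7 - 87\right) = \frac{5}{8 + 8100} \left(14 - 87\right) = \frac{5}{8108} \left(-73\right) = - \frac{365}{8108}$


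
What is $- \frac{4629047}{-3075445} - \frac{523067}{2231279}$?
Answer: $\frac{8720031571298}{6862175844155} \approx 1.2707$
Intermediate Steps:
$- \frac{4629047}{-3075445} - \frac{523067}{2231279} = \left(-4629047\right) \left(- \frac{1}{3075445}\right) - \frac{523067}{2231279} = \frac{4629047}{3075445} - \frac{523067}{2231279} = \frac{8720031571298}{6862175844155}$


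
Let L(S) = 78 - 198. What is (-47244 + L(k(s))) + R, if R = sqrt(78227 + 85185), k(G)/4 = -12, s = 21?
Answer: -47364 + 2*sqrt(40853) ≈ -46960.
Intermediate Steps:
k(G) = -48 (k(G) = 4*(-12) = -48)
R = 2*sqrt(40853) (R = sqrt(163412) = 2*sqrt(40853) ≈ 404.24)
L(S) = -120
(-47244 + L(k(s))) + R = (-47244 - 120) + 2*sqrt(40853) = -47364 + 2*sqrt(40853)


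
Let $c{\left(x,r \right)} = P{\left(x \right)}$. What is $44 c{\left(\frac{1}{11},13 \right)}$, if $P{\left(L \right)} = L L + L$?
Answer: $\frac{48}{11} \approx 4.3636$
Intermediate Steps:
$P{\left(L \right)} = L + L^{2}$ ($P{\left(L \right)} = L^{2} + L = L + L^{2}$)
$c{\left(x,r \right)} = x \left(1 + x\right)$
$44 c{\left(\frac{1}{11},13 \right)} = 44 \frac{1 + \frac{1}{11}}{11} = 44 \cdot \frac{1}{11} \cdot \frac{12}{11} = 44 \cdot \frac{12}{121} = \frac{48}{11}$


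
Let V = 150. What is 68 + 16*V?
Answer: 2468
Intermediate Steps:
68 + 16*V = 68 + 16*150 = 68 + 2400 = 2468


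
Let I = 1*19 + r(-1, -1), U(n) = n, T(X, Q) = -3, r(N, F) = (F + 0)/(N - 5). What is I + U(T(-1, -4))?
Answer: 97/6 ≈ 16.167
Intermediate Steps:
r(N, F) = F/(-5 + N)
I = 115/6 (I = 1*19 - 1/(-5 - 1) = 19 - 1/(-6) = 19 - 1*(-⅙) = 19 + ⅙ = 115/6 ≈ 19.167)
I + U(T(-1, -4)) = 115/6 - 3 = 97/6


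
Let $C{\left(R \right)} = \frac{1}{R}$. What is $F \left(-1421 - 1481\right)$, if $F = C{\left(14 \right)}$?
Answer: $- \frac{1451}{7} \approx -207.29$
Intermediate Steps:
$F = \frac{1}{14} \approx 0.071429$
$F \left(-1421 - 1481\right) = \frac{-1421 - 1481}{14} = \frac{1}{14} \left(-2902\right) = - \frac{1451}{7}$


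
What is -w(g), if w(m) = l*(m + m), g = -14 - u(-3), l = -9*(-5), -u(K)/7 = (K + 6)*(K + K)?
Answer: 12600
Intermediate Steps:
u(K) = -14*K*(6 + K) (u(K) = -7*(K + 6)*(K + K) = -7*(6 + K)*2*K = -14*K*(6 + K))
l = 45
g = -140 (g = -14 - (-14)*(-3)*(6 - 3) = -14 - (-14)*(-3)*3 = -14 - 1*126 = -14 - 126 = -140)
w(m) = 90*m (w(m) = 45*(m + m) = 45*(2*m) = 90*m)
-w(g) = -90*(-140) = -1*(-12600) = 12600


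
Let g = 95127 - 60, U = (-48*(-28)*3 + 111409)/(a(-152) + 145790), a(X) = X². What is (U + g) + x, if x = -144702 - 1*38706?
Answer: -14920149413/168894 ≈ -88340.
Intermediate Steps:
x = -183408 (x = -144702 - 38706 = -183408)
U = 115441/168894 (U = (-48*(-28)*3 + 111409)/((-152)² + 145790) = (1344*3 + 111409)/(23104 + 145790) = (4032 + 111409)/168894 = 115441*(1/168894) = 115441/168894 ≈ 0.68351)
g = 95067
(U + g) + x = (115441/168894 + 95067) - 183408 = 16056361339/168894 - 183408 = -14920149413/168894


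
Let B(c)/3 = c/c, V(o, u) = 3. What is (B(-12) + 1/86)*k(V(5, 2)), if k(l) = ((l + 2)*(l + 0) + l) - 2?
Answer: 2072/43 ≈ 48.186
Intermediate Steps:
B(c) = 3 (B(c) = 3*(c/c) = 3*1 = 3)
k(l) = -2 + l + l*(2 + l) (k(l) = ((2 + l)*l + l) - 2 = (l*(2 + l) + l) - 2 = (l + l*(2 + l)) - 2 = -2 + l + l*(2 + l))
(B(-12) + 1/86)*k(V(5, 2)) = (3 + 1/86)*(-2 + 3² + 3*3) = (3 + 1/86)*(-2 + 9 + 9) = (259/86)*16 = 2072/43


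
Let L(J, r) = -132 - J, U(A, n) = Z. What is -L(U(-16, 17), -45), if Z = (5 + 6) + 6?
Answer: 149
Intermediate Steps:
Z = 17 (Z = 11 + 6 = 17)
U(A, n) = 17
-L(U(-16, 17), -45) = -(-132 - 1*17) = -(-132 - 17) = -1*(-149) = 149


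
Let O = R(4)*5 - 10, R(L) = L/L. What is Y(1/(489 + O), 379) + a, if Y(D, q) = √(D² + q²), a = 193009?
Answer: 193009 + √33648766097/484 ≈ 1.9339e+5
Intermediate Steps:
R(L) = 1
O = -5 (O = 1*5 - 10 = 5 - 10 = -5)
Y(1/(489 + O), 379) + a = √((1/(489 - 5))² + 379²) + 193009 = √((1/484)² + 143641) + 193009 = √(1/234256 + 143641) + 193009 = √(33648766097/234256) + 193009 = √33648766097/484 + 193009 = 193009 + √33648766097/484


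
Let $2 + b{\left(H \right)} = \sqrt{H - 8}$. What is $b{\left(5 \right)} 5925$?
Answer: $-11850 + 5925 i \sqrt{3} \approx -11850.0 + 10262.0 i$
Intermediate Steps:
$b{\left(H \right)} = -2 + \sqrt{-8 + H}$ ($b{\left(H \right)} = -2 + \sqrt{H - 8} = -2 + \sqrt{-8 + H}$)
$b{\left(5 \right)} 5925 = \left(-2 + \sqrt{-8 + 5}\right) 5925 = \left(-2 + \sqrt{-3}\right) 5925 = \left(-2 + i \sqrt{3}\right) 5925 = -11850 + 5925 i \sqrt{3}$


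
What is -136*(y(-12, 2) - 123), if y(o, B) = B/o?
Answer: 50252/3 ≈ 16751.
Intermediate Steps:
-136*(y(-12, 2) - 123) = -136*(2/(-12) - 123) = -136*(2*(-1/12) - 123) = -136*(-⅙ - 123) = -136*(-739/6) = 50252/3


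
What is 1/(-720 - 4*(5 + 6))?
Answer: -1/764 ≈ -0.0013089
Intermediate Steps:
1/(-720 - 4*(5 + 6)) = 1/(-720 - 4*11) = 1/(-720 - 44) = 1/(-764) = -1/764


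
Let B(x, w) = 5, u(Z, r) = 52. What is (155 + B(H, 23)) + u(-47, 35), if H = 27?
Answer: 212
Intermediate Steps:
(155 + B(H, 23)) + u(-47, 35) = (155 + 5) + 52 = 160 + 52 = 212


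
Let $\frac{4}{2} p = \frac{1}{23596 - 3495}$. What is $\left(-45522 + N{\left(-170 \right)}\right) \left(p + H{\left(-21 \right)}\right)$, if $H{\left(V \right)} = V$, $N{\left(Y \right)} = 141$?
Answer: $\frac{38312500821}{40202} \approx 9.53 \cdot 10^{5}$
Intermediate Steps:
$p = \frac{1}{40202}$ ($p = \frac{1}{2 \left(23596 - 3495\right)} = \frac{1}{2 \cdot 20101} = \frac{1}{2} \cdot \frac{1}{20101} = \frac{1}{40202} \approx 2.4874 \cdot 10^{-5}$)
$\left(-45522 + N{\left(-170 \right)}\right) \left(p + H{\left(-21 \right)}\right) = \left(-45522 + 141\right) \left(\frac{1}{40202} - 21\right) = \left(-45381\right) \left(- \frac{844241}{40202}\right) = \frac{38312500821}{40202}$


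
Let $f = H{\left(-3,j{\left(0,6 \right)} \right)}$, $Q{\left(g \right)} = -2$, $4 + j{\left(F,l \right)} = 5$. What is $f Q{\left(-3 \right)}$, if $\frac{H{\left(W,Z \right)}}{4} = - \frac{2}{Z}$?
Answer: $16$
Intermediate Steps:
$j{\left(F,l \right)} = 1$ ($j{\left(F,l \right)} = -4 + 5 = 1$)
$H{\left(W,Z \right)} = - \frac{8}{Z}$ ($H{\left(W,Z \right)} = 4 \left(- \frac{2}{Z}\right) = - \frac{8}{Z}$)
$f = -8$ ($f = - \frac{8}{1} = \left(-8\right) 1 = -8$)
$f Q{\left(-3 \right)} = \left(-8\right) \left(-2\right) = 16$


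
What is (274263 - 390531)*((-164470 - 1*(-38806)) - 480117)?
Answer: 70432945308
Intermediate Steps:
(274263 - 390531)*((-164470 - 1*(-38806)) - 480117) = -116268*((-164470 + 38806) - 480117) = -116268*(-125664 - 480117) = -116268*(-605781) = 70432945308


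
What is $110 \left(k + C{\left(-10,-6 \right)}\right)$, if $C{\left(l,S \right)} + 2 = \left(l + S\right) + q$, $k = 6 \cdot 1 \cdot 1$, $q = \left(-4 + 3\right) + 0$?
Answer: $-1430$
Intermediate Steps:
$q = -1$ ($q = -1 + 0 = -1$)
$k = 6$ ($k = 6 \cdot 1 = 6$)
$C{\left(l,S \right)} = -3 + S + l$ ($C{\left(l,S \right)} = -2 - \left(1 - S - l\right) = -2 + \left(-1 + S + l\right) = -3 + S + l$)
$110 \left(k + C{\left(-10,-6 \right)}\right) = 110 \left(6 - 19\right) = 110 \left(-13\right) = -1430$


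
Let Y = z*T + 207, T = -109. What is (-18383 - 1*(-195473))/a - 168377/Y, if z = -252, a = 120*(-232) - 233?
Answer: -9627813271/776920275 ≈ -12.392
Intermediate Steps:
a = -28073 (a = -27840 - 233 = -28073)
Y = 27675 (Y = -252*(-109) + 207 = 27468 + 207 = 27675)
(-18383 - 1*(-195473))/a - 168377/Y = (-18383 - 1*(-195473))/(-28073) - 168377/27675 = (-18383 + 195473)*(-1/28073) - 168377*1/27675 = 177090*(-1/28073) - 168377/27675 = -177090/28073 - 168377/27675 = -9627813271/776920275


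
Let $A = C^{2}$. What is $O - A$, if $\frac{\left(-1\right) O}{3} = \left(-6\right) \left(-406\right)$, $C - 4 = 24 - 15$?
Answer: $-7477$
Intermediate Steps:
$C = 13$ ($C = 4 + \left(24 - 15\right) = 4 + 9 = 13$)
$O = -7308$ ($O = - 3 \left(\left(-6\right) \left(-406\right)\right) = \left(-3\right) 2436 = -7308$)
$A = 169$ ($A = 13^{2} = 169$)
$O - A = -7308 - 169 = -7477$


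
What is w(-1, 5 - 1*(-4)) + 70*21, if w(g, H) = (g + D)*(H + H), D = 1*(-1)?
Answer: 1434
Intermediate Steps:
D = -1
w(g, H) = 2*H*(-1 + g) (w(g, H) = (g - 1)*(H + H) = (-1 + g)*(2*H) = 2*H*(-1 + g))
w(-1, 5 - 1*(-4)) + 70*21 = 2*(5 - 1*(-4))*(-1 - 1) + 70*21 = 2*(5 + 4)*(-2) + 1470 = 2*9*(-2) + 1470 = -36 + 1470 = 1434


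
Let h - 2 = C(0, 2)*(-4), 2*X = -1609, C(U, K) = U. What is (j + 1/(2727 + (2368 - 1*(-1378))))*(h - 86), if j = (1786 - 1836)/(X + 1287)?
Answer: 10858428/1249289 ≈ 8.6917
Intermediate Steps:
X = -1609/2 (X = (1/2)*(-1609) = -1609/2 ≈ -804.50)
h = 2 (h = 2 + 0*(-4) = 2 + 0 = 2)
j = -20/193 (j = (1786 - 1836)/(-1609/2 + 1287) = -50/965/2 = -50*2/965 = -20/193 ≈ -0.10363)
(j + 1/(2727 + (2368 - 1*(-1378))))*(h - 86) = (-20/193 + 1/(2727 + (2368 - 1*(-1378))))*(2 - 86) = (-20/193 + 1/(2727 + (2368 + 1378)))*(-84) = (-20/193 + 1/(2727 + 3746))*(-84) = (-20/193 + 1/6473)*(-84) = -129267/1249289*(-84) = 10858428/1249289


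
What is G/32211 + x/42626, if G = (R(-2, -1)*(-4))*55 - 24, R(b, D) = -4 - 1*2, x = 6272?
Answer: 4764272/25426409 ≈ 0.18737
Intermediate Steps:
R(b, D) = -6 (R(b, D) = -4 - 2 = -6)
G = 1296 (G = -6*(-4)*55 - 24 = 24*55 - 24 = 1320 - 24 = 1296)
G/32211 + x/42626 = 1296/32211 + 6272/42626 = 1296*(1/32211) + 6272*(1/42626) = 48/1193 + 3136/21313 = 4764272/25426409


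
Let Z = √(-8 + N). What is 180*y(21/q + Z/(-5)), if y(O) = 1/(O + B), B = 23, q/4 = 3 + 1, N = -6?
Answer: 9336000/1262203 + 76800*I*√14/1262203 ≈ 7.3966 + 0.22766*I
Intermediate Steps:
q = 16 (q = 4*(3 + 1) = 4*4 = 16)
Z = I*√14 (Z = √(-8 - 6) = √(-14) = I*√14 ≈ 3.7417*I)
y(O) = 1/(23 + O) (y(O) = 1/(O + 23) = 1/(23 + O))
180*y(21/q + Z/(-5)) = 180/(23 + (21/16 + (I*√14)/(-5))) = 180/(23 + (21*(1/16) + (I*√14)*(-⅕))) = 180/(23 + (21/16 - I*√14/5)) = 180/(389/16 - I*√14/5)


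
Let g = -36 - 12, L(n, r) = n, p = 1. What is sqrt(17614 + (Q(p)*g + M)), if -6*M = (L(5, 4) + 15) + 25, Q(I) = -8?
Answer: sqrt(71962)/2 ≈ 134.13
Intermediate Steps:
g = -48
M = -15/2 (M = -((5 + 15) + 25)/6 = -(20 + 25)/6 = -1/6*45 = -15/2 ≈ -7.5000)
sqrt(17614 + (Q(p)*g + M)) = sqrt(17614 + (-8*(-48) - 15/2)) = sqrt(17614 + (384 - 15/2)) = sqrt(17614 + 753/2) = sqrt(35981/2) = sqrt(71962)/2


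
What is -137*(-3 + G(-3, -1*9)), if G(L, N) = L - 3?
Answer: 1233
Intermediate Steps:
G(L, N) = -3 + L
-137*(-3 + G(-3, -1*9)) = -137*(-3 + (-3 - 3)) = -137*(-3 - 6) = -137*(-9) = 1233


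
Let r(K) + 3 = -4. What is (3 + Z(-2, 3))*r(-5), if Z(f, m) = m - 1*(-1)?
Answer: -49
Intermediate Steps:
Z(f, m) = 1 + m (Z(f, m) = m + 1 = 1 + m)
r(K) = -7 (r(K) = -3 - 4 = -7)
(3 + Z(-2, 3))*r(-5) = (3 + (1 + 3))*(-7) = (3 + 4)*(-7) = 7*(-7) = -49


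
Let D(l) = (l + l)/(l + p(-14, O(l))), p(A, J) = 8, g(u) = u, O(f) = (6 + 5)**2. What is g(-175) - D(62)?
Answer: -6187/35 ≈ -176.77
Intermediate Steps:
O(f) = 121 (O(f) = 11**2 = 121)
D(l) = 2*l/(8 + l) (D(l) = (l + l)/(l + 8) = (2*l)/(8 + l) = 2*l/(8 + l))
g(-175) - D(62) = -175 - 2*62/(8 + 62) = -175 - 2*62/70 = -175 - 1*62/35 = -175 - 62/35 = -6187/35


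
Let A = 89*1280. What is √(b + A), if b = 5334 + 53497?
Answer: √172751 ≈ 415.63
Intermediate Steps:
A = 113920
b = 58831
√(b + A) = √(58831 + 113920) = √172751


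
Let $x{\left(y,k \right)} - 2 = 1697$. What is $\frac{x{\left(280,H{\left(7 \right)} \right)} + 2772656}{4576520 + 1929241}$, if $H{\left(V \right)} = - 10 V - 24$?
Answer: $\frac{924785}{2168587} \approx 0.42645$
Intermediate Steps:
$H{\left(V \right)} = -24 - 10 V$
$x{\left(y,k \right)} = 1699$ ($x{\left(y,k \right)} = 2 + 1697 = 1699$)
$\frac{x{\left(280,H{\left(7 \right)} \right)} + 2772656}{4576520 + 1929241} = \frac{1699 + 2772656}{4576520 + 1929241} = \frac{2774355}{6505761} = 2774355 \cdot \frac{1}{6505761} = \frac{924785}{2168587}$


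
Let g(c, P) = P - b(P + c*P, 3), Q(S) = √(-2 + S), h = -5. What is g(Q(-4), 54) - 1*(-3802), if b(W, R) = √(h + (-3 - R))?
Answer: 3856 - I*√11 ≈ 3856.0 - 3.3166*I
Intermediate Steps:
b(W, R) = √(-8 - R) (b(W, R) = √(-5 + (-3 - R)) = √(-8 - R))
g(c, P) = P - I*√11 (g(c, P) = P - √(-8 - 1*3) = P - √(-8 - 3) = P - √(-11) = P - I*√11)
g(Q(-4), 54) - 1*(-3802) = (54 - I*√11) - 1*(-3802) = (54 - I*√11) + 3802 = 3856 - I*√11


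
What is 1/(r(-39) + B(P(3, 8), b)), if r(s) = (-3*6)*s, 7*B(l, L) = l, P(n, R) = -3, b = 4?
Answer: 7/4911 ≈ 0.0014254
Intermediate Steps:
B(l, L) = l/7
r(s) = -18*s
1/(r(-39) + B(P(3, 8), b)) = 1/(-18*(-39) + (⅐)*(-3)) = 1/(702 - 3/7) = 1/(4911/7) = 7/4911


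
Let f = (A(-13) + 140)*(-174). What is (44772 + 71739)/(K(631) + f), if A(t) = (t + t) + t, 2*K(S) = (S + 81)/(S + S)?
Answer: -73518441/11089016 ≈ -6.6298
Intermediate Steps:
K(S) = (81 + S)/(4*S) (K(S) = ((S + 81)/(S + S))/2 = ((81 + S)/((2*S)))/2 = ((81 + S)*(1/(2*S)))/2 = ((81 + S)/(2*S))/2 = (81 + S)/(4*S))
A(t) = 3*t (A(t) = 2*t + t = 3*t)
f = -17574 (f = (3*(-13) + 140)*(-174) = (-39 + 140)*(-174) = 101*(-174) = -17574)
(44772 + 71739)/(K(631) + f) = (44772 + 71739)/((¼)*(81 + 631)/631 - 17574) = 116511/((¼)*(1/631)*712 - 17574) = 116511/(178/631 - 17574) = 116511/(-11089016/631) = 116511*(-631/11089016) = -73518441/11089016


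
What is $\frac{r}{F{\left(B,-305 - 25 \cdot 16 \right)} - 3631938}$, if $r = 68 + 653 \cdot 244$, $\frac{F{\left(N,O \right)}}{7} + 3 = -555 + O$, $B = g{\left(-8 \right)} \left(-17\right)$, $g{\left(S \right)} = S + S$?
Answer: $- \frac{159400}{3640779} \approx -0.043782$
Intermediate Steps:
$g{\left(S \right)} = 2 S$
$B = 272$ ($B = 2 \left(-8\right) \left(-17\right) = \left(-16\right) \left(-17\right) = 272$)
$F{\left(N,O \right)} = -3906 + 7 O$ ($F{\left(N,O \right)} = -21 + 7 \left(-555 + O\right) = -21 + \left(-3885 + 7 O\right) = -3906 + 7 O$)
$r = 159400$ ($r = 68 + 159332 = 159400$)
$\frac{r}{F{\left(B,-305 - 25 \cdot 16 \right)} - 3631938} = \frac{159400}{\left(-3906 + 7 \left(-305 - 25 \cdot 16\right)\right) - 3631938} = \frac{159400}{\left(-3906 + 7 \left(-305 - 400\right)\right) - 3631938} = \frac{159400}{\left(-3906 + 7 \left(-705\right)\right) - 3631938} = \frac{159400}{\left(-3906 - 4935\right) - 3631938} = \frac{159400}{-8841 - 3631938} = \frac{159400}{-3640779} = 159400 \left(- \frac{1}{3640779}\right) = - \frac{159400}{3640779}$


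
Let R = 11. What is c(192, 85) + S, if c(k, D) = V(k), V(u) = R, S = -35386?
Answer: -35375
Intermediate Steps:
V(u) = 11
c(k, D) = 11
c(192, 85) + S = 11 - 35386 = -35375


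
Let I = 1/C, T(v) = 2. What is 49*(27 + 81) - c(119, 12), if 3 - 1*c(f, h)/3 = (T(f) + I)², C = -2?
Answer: 21159/4 ≈ 5289.8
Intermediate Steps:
I = -½ (I = 1/(-2) = -½ ≈ -0.50000)
c(f, h) = 9/4 (c(f, h) = 9 - 3*(2 - ½)² = 9 - 3*(3/2)² = 9 - 3*9/4 = 9 - 27/4 = 9/4)
49*(27 + 81) - c(119, 12) = 49*(27 + 81) - 1*9/4 = 49*108 - 9/4 = 5292 - 9/4 = 21159/4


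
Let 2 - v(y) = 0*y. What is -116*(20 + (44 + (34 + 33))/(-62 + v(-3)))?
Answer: -10527/5 ≈ -2105.4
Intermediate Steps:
v(y) = 2 (v(y) = 2 - 0*y = 2 - 1*0 = 2 + 0 = 2)
-116*(20 + (44 + (34 + 33))/(-62 + v(-3))) = -116*(20 + (44 + (34 + 33))/(-62 + 2)) = -116*(20 + (44 + 67)/(-60)) = -116*(20 + 111*(-1/60)) = -116*(20 - 37/20) = -116*363/20 = -10527/5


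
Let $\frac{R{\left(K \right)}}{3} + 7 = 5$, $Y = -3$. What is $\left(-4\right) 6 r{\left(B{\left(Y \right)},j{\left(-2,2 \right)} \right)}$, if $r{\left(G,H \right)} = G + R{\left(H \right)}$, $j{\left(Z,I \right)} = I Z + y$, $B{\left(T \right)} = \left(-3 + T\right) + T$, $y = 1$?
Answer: $360$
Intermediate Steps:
$R{\left(K \right)} = -6$ ($R{\left(K \right)} = -21 + 3 \cdot 5 = -21 + 15 = -6$)
$B{\left(T \right)} = -3 + 2 T$
$j{\left(Z,I \right)} = 1 + I Z$ ($j{\left(Z,I \right)} = I Z + 1 = 1 + I Z$)
$r{\left(G,H \right)} = -6 + G$ ($r{\left(G,H \right)} = G - 6 = -6 + G$)
$\left(-4\right) 6 r{\left(B{\left(Y \right)},j{\left(-2,2 \right)} \right)} = \left(-4\right) 6 \left(-6 + \left(-3 + 2 \left(-3\right)\right)\right) = - 24 \left(-6 - 9\right) = \left(-24\right) \left(-15\right) = 360$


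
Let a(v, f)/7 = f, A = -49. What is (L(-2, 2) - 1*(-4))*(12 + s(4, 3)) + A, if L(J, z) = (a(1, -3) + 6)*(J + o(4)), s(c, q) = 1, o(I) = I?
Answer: -387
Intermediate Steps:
a(v, f) = 7*f
L(J, z) = -60 - 15*J (L(J, z) = (7*(-3) + 6)*(J + 4) = (-21 + 6)*(4 + J) = -15*(4 + J) = -60 - 15*J)
(L(-2, 2) - 1*(-4))*(12 + s(4, 3)) + A = ((-60 - 15*(-2)) - 1*(-4))*(12 + 1) - 49 = ((-60 + 30) + 4)*13 - 49 = (-30 + 4)*13 - 49 = -26*13 - 49 = -338 - 49 = -387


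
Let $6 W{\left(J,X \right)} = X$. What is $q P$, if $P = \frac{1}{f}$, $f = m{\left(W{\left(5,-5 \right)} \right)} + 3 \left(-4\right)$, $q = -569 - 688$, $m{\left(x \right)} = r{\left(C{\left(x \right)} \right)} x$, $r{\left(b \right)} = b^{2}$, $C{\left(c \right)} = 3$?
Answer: $\frac{838}{13} \approx 64.462$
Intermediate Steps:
$W{\left(J,X \right)} = \frac{X}{6}$
$m{\left(x \right)} = 9 x$ ($m{\left(x \right)} = 3^{2} x = 9 x$)
$q = -1257$ ($q = -569 - 688 = -1257$)
$f = - \frac{39}{2}$ ($f = 9 \cdot \frac{1}{6} \left(-5\right) + 3 \left(-4\right) = 9 \left(- \frac{5}{6}\right) - 12 = - \frac{15}{2} - 12 = - \frac{39}{2} \approx -19.5$)
$P = - \frac{2}{39}$ ($P = \frac{1}{- \frac{39}{2}} = - \frac{2}{39} \approx -0.051282$)
$q P = \left(-1257\right) \left(- \frac{2}{39}\right) = \frac{838}{13}$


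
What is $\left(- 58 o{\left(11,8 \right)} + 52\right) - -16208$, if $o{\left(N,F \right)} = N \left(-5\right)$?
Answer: $19450$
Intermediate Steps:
$o{\left(N,F \right)} = - 5 N$
$\left(- 58 o{\left(11,8 \right)} + 52\right) - -16208 = \left(- 58 \left(\left(-5\right) 11\right) + 52\right) - -16208 = \left(\left(-58\right) \left(-55\right) + 52\right) + 16208 = \left(3190 + 52\right) + 16208 = 3242 + 16208 = 19450$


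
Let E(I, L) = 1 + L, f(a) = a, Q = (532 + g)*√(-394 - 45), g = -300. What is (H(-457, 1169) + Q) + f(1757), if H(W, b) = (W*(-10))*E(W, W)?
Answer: -2082163 + 232*I*√439 ≈ -2.0822e+6 + 4860.9*I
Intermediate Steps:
Q = 232*I*√439 (Q = (532 - 300)*√(-394 - 45) = 232*√(-439) = 232*(I*√439) = 232*I*√439 ≈ 4860.9*I)
H(W, b) = -10*W*(1 + W) (H(W, b) = (W*(-10))*(1 + W) = (-10*W)*(1 + W) = -10*W*(1 + W))
(H(-457, 1169) + Q) + f(1757) = (-10*(-457)*(1 - 457) + 232*I*√439) + 1757 = (-10*(-457)*(-456) + 232*I*√439) + 1757 = (-2083920 + 232*I*√439) + 1757 = -2082163 + 232*I*√439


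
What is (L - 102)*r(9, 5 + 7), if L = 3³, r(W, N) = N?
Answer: -900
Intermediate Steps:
L = 27
(L - 102)*r(9, 5 + 7) = (27 - 102)*(5 + 7) = -75*12 = -900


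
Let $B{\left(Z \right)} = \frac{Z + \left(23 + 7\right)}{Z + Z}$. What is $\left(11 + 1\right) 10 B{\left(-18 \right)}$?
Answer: $-40$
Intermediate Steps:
$B{\left(Z \right)} = \frac{30 + Z}{2 Z}$ ($B{\left(Z \right)} = \frac{Z + 30}{2 Z} = \left(30 + Z\right) \frac{1}{2 Z} = \frac{30 + Z}{2 Z}$)
$\left(11 + 1\right) 10 B{\left(-18 \right)} = \left(11 + 1\right) 10 \frac{30 - 18}{2 \left(-18\right)} = 12 \cdot 10 \cdot \frac{1}{2} \left(- \frac{1}{18}\right) 12 = 120 \left(- \frac{1}{3}\right) = -40$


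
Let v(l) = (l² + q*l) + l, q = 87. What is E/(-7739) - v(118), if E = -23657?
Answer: -188095955/7739 ≈ -24305.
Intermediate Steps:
v(l) = l² + 88*l (v(l) = (l² + 87*l) + l = l² + 88*l)
E/(-7739) - v(118) = -23657/(-7739) - 118*(88 + 118) = -23657*(-1/7739) - 118*206 = 23657/7739 - 1*24308 = 23657/7739 - 24308 = -188095955/7739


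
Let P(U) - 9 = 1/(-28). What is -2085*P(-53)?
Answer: -523335/28 ≈ -18691.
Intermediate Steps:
P(U) = 251/28 (P(U) = 9 + 1/(-28) = 9 - 1/28 = 251/28)
-2085*P(-53) = -2085*251/28 = -523335/28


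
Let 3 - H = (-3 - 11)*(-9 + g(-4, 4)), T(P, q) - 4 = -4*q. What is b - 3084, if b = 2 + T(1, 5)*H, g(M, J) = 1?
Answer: -1338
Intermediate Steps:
T(P, q) = 4 - 4*q
H = -109 (H = 3 - (-3 - 11)*(-9 + 1) = 3 - (-14)*(-8) = 3 - 1*112 = 3 - 112 = -109)
b = 1746 (b = 2 + (4 - 4*5)*(-109) = 2 + (4 - 20)*(-109) = 2 - 16*(-109) = 2 + 1744 = 1746)
b - 3084 = 1746 - 3084 = -1338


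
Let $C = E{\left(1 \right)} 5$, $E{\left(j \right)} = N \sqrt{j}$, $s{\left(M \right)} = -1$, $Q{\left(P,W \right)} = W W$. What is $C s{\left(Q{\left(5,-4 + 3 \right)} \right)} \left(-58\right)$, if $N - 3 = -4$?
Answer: $-290$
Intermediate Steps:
$Q{\left(P,W \right)} = W^{2}$
$N = -1$ ($N = 3 - 4 = -1$)
$E{\left(j \right)} = - \sqrt{j}$
$C = -5$ ($C = - \sqrt{1} \cdot 5 = \left(-1\right) 1 \cdot 5 = \left(-1\right) 5 = -5$)
$C s{\left(Q{\left(5,-4 + 3 \right)} \right)} \left(-58\right) = \left(-5\right) \left(-1\right) \left(-58\right) = 5 \left(-58\right) = -290$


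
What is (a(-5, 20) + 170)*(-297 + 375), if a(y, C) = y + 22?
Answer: 14586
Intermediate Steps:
a(y, C) = 22 + y
(a(-5, 20) + 170)*(-297 + 375) = ((22 - 5) + 170)*(-297 + 375) = (17 + 170)*78 = 187*78 = 14586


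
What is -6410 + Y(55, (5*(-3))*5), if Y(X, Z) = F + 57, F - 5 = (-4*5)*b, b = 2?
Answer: -6388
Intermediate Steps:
F = -35 (F = 5 - 4*5*2 = 5 - 20*2 = 5 - 40 = -35)
Y(X, Z) = 22 (Y(X, Z) = -35 + 57 = 22)
-6410 + Y(55, (5*(-3))*5) = -6410 + 22 = -6388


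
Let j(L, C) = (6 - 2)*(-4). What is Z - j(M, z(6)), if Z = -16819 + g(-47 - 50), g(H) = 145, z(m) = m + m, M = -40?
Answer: -16658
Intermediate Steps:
z(m) = 2*m
j(L, C) = -16 (j(L, C) = 4*(-4) = -16)
Z = -16674 (Z = -16819 + 145 = -16674)
Z - j(M, z(6)) = -16674 - 1*(-16) = -16674 + 16 = -16658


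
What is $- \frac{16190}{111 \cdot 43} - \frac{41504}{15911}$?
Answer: $- \frac{455697682}{75943203} \approx -6.0005$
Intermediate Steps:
$- \frac{16190}{111 \cdot 43} - \frac{41504}{15911} = - \frac{16190}{4773} - \frac{41504}{15911} = - \frac{455697682}{75943203}$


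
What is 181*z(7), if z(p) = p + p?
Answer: 2534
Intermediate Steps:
z(p) = 2*p
181*z(7) = 181*(2*7) = 181*14 = 2534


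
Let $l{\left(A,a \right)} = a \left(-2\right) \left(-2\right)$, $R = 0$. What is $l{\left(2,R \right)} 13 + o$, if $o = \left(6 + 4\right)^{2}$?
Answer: $100$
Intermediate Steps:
$o = 100$ ($o = 10^{2} = 100$)
$l{\left(A,a \right)} = 4 a$ ($l{\left(A,a \right)} = - 2 a \left(-2\right) = 4 a$)
$l{\left(2,R \right)} 13 + o = 4 \cdot 0 \cdot 13 + 100 = 0 \cdot 13 + 100 = 0 + 100 = 100$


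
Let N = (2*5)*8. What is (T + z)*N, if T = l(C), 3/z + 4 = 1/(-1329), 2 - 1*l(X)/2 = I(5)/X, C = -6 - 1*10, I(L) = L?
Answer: 1648330/5317 ≈ 310.01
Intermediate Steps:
C = -16 (C = -6 - 10 = -16)
l(X) = 4 - 10/X
N = 80 (N = 10*8 = 80)
z = -3987/5317 (z = 3/(-4 + 1/(-1329)) = 3/(-4 - 1/1329) = 3/(-5317/1329) = 3*(-1329/5317) = -3987/5317 ≈ -0.74986)
T = 37/8 (T = 4 - 10/(-16) = 4 - 10*(-1/16) = 4 + 5/8 = 37/8 ≈ 4.6250)
(T + z)*N = (37/8 - 3987/5317)*80 = (164833/42536)*80 = 1648330/5317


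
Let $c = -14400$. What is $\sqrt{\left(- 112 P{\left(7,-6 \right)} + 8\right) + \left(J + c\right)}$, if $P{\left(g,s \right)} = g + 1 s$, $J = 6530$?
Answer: $3 i \sqrt{886} \approx 89.297 i$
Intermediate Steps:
$P{\left(g,s \right)} = g + s$
$\sqrt{\left(- 112 P{\left(7,-6 \right)} + 8\right) + \left(J + c\right)} = \sqrt{\left(- 112 \left(7 - 6\right) + 8\right) + \left(6530 - 14400\right)} = \sqrt{\left(\left(-112\right) 1 + 8\right) - 7870} = \sqrt{\left(-112 + 8\right) - 7870} = \sqrt{-104 - 7870} = \sqrt{-7974} = 3 i \sqrt{886}$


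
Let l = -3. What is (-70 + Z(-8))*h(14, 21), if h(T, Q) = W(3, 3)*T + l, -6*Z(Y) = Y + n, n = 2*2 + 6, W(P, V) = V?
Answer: -2743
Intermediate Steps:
n = 10 (n = 4 + 6 = 10)
Z(Y) = -5/3 - Y/6 (Z(Y) = -(Y + 10)/6 = -(10 + Y)/6 = -5/3 - Y/6)
h(T, Q) = -3 + 3*T (h(T, Q) = 3*T - 3 = -3 + 3*T)
(-70 + Z(-8))*h(14, 21) = (-70 + (-5/3 - ⅙*(-8)))*(-3 + 3*14) = (-70 + (-5/3 + 4/3))*(-3 + 42) = (-70 - ⅓)*39 = -211/3*39 = -2743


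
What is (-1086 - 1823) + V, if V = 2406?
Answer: -503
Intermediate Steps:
(-1086 - 1823) + V = (-1086 - 1823) + 2406 = -2909 + 2406 = -503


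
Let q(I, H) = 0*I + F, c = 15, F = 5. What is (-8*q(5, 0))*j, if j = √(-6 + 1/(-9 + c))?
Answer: -20*I*√210/3 ≈ -96.609*I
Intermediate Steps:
q(I, H) = 5 (q(I, H) = 0*I + 5 = 0 + 5 = 5)
j = I*√210/6 (j = √(-6 + 1/(-9 + 15)) = √(-6 + 1/6) = √(-6 + ⅙) = √(-35/6) = I*√210/6 ≈ 2.4152*I)
(-8*q(5, 0))*j = (-8*5)*(I*√210/6) = -20*I*√210/3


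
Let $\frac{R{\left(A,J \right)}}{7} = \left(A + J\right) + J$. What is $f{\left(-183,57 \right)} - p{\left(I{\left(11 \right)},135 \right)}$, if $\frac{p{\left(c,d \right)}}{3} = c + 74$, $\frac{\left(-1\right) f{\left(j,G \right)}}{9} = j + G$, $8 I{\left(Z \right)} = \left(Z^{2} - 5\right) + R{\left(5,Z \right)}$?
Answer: $\frac{6381}{8} \approx 797.63$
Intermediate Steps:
$R{\left(A,J \right)} = 7 A + 14 J$ ($R{\left(A,J \right)} = 7 \left(\left(A + J\right) + J\right) = 7 \left(A + 2 J\right) = 7 A + 14 J$)
$I{\left(Z \right)} = \frac{15}{4} + \frac{Z^{2}}{8} + \frac{7 Z}{4}$ ($I{\left(Z \right)} = \frac{\left(Z^{2} - 5\right) + \left(7 \cdot 5 + 14 Z\right)}{8} = \frac{\left(-5 + Z^{2}\right) + \left(35 + 14 Z\right)}{8} = \frac{30 + Z^{2} + 14 Z}{8} = \frac{15}{4} + \frac{Z^{2}}{8} + \frac{7 Z}{4}$)
$f{\left(j,G \right)} = - 9 G - 9 j$ ($f{\left(j,G \right)} = - 9 \left(j + G\right) = - 9 \left(G + j\right) = - 9 G - 9 j$)
$p{\left(c,d \right)} = 222 + 3 c$ ($p{\left(c,d \right)} = 3 \left(c + 74\right) = 3 \left(74 + c\right) = 222 + 3 c$)
$f{\left(-183,57 \right)} - p{\left(I{\left(11 \right)},135 \right)} = \left(\left(-9\right) 57 - -1647\right) - \left(222 + 3 \left(\frac{15}{4} + \frac{11^{2}}{8} + \frac{7}{4} \cdot 11\right)\right) = \left(-513 + 1647\right) - \left(222 + 3 \left(\frac{15}{4} + \frac{1}{8} \cdot 121 + \frac{77}{4}\right)\right) = 1134 - \left(222 + 3 \left(\frac{15}{4} + \frac{121}{8} + \frac{77}{4}\right)\right) = 1134 - \left(222 + 3 \cdot \frac{305}{8}\right) = 1134 - \left(222 + \frac{915}{8}\right) = 1134 - \frac{2691}{8} = \frac{6381}{8}$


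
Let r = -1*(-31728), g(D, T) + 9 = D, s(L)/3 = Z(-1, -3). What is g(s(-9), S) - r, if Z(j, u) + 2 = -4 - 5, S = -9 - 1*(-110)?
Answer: -31770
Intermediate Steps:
S = 101 (S = -9 + 110 = 101)
Z(j, u) = -11 (Z(j, u) = -2 + (-4 - 5) = -2 - 9 = -11)
s(L) = -33 (s(L) = 3*(-11) = -33)
g(D, T) = -9 + D
r = 31728
g(s(-9), S) - r = (-9 - 33) - 1*31728 = -42 - 31728 = -31770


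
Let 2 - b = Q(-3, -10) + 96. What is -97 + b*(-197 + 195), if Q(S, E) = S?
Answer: 85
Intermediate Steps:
b = -91 (b = 2 - (-3 + 96) = 2 - 1*93 = 2 - 93 = -91)
-97 + b*(-197 + 195) = -97 - 91*(-197 + 195) = -97 - 91*(-2) = -97 + 182 = 85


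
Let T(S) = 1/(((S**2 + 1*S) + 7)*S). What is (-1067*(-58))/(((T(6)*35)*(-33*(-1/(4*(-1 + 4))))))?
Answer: 945168/5 ≈ 1.8903e+5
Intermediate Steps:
T(S) = 1/(S*(7 + S + S**2)) (T(S) = 1/(((S**2 + S) + 7)*S) = 1/(((S + S**2) + 7)*S) = 1/((7 + S + S**2)*S) = 1/(S*(7 + S + S**2)))
(-1067*(-58))/(((T(6)*35)*(-33*(-1/(4*(-1 + 4)))))) = (-1067*(-58))/((((1/(6*(7 + 6 + 6**2)))*35)*(-33*(-1/(4*(-1 + 4)))))) = 61886/((((1/(6*(7 + 6 + 36)))*35)*(-33/(3*(-4))))) = 61886/(((((1/6)/49)*35)*(-33/(-12)))) = 61886/(((((1/6)*(1/49))*35)*(-33*(-1/12)))) = 61886/((((1/294)*35)*(11/4))) = 61886/(((5/42)*(11/4))) = 61886/(55/168) = 61886*(168/55) = 945168/5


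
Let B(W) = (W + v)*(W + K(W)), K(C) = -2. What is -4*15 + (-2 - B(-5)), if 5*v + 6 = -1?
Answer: -534/5 ≈ -106.80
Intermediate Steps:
v = -7/5 (v = -6/5 + (⅕)*(-1) = -6/5 - ⅕ = -7/5 ≈ -1.4000)
B(W) = (-2 + W)*(-7/5 + W) (B(W) = (W - 7/5)*(W - 2) = (-7/5 + W)*(-2 + W) = (-2 + W)*(-7/5 + W))
-4*15 + (-2 - B(-5)) = -4*15 + (-2 - (14/5 + (-5)² - 17/5*(-5))) = -60 + (-2 - (14/5 + 25 + 17)) = -60 + (-2 - 1*224/5) = -60 + (-2 - 224/5) = -60 - 234/5 = -534/5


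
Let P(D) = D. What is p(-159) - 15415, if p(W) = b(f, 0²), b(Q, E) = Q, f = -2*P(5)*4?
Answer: -15455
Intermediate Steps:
f = -40 (f = -2*5*4 = -10*4 = -40)
p(W) = -40
p(-159) - 15415 = -40 - 15415 = -15455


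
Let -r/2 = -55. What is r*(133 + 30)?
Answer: 17930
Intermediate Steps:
r = 110 (r = -2*(-55) = 110)
r*(133 + 30) = 110*(133 + 30) = 110*163 = 17930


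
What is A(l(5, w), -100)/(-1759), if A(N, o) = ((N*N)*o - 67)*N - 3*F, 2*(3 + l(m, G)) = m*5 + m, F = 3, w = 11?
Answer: 173613/1759 ≈ 98.700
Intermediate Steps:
l(m, G) = -3 + 3*m (l(m, G) = -3 + (m*5 + m)/2 = -3 + (5*m + m)/2 = -3 + (6*m)/2 = -3 + 3*m)
A(N, o) = -9 + N*(-67 + o*N**2) (A(N, o) = ((N*N)*o - 67)*N - 3*3 = (N**2*o - 67)*N - 9 = (o*N**2 - 67)*N - 9 = (-67 + o*N**2)*N - 9 = N*(-67 + o*N**2) - 9 = -9 + N*(-67 + o*N**2))
A(l(5, w), -100)/(-1759) = (-9 - 67*(-3 + 3*5) - 100*(-3 + 3*5)**3)/(-1759) = (-9 - 67*(-3 + 15) - 100*(-3 + 15)**3)*(-1/1759) = (-9 - 67*12 - 100*12**3)*(-1/1759) = (-9 - 804 - 100*1728)*(-1/1759) = (-9 - 804 - 172800)*(-1/1759) = -173613*(-1/1759) = 173613/1759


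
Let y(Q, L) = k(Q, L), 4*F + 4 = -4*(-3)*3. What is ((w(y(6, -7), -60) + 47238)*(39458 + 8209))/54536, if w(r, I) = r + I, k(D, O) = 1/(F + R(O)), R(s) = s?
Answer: 2248881393/54536 ≈ 41237.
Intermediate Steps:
F = 8 (F = -1 + (-4*(-3)*3)/4 = -1 + (12*3)/4 = -1 + (¼)*36 = -1 + 9 = 8)
k(D, O) = 1/(8 + O)
y(Q, L) = 1/(8 + L)
w(r, I) = I + r
((w(y(6, -7), -60) + 47238)*(39458 + 8209))/54536 = (((-60 + 1/(8 - 7)) + 47238)*(39458 + 8209))/54536 = (((-60 + 1/1) + 47238)*47667)*(1/54536) = (((-60 + 1) + 47238)*47667)*(1/54536) = ((-59 + 47238)*47667)*(1/54536) = (47179*47667)*(1/54536) = 2248881393*(1/54536) = 2248881393/54536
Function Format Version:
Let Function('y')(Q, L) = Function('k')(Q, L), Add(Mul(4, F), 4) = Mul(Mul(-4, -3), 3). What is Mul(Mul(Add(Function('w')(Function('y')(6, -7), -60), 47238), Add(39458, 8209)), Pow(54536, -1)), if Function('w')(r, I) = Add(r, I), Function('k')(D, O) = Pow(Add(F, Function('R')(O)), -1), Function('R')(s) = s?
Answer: Rational(2248881393, 54536) ≈ 41237.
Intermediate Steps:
F = 8 (F = Add(-1, Mul(Rational(1, 4), Mul(Mul(-4, -3), 3))) = Add(-1, Mul(Rational(1, 4), Mul(12, 3))) = Add(-1, Mul(Rational(1, 4), 36)) = Add(-1, 9) = 8)
Function('k')(D, O) = Pow(Add(8, O), -1)
Function('y')(Q, L) = Pow(Add(8, L), -1)
Function('w')(r, I) = Add(I, r)
Mul(Mul(Add(Function('w')(Function('y')(6, -7), -60), 47238), Add(39458, 8209)), Pow(54536, -1)) = Mul(Mul(Add(Add(-60, Pow(Add(8, -7), -1)), 47238), Add(39458, 8209)), Pow(54536, -1)) = Mul(Mul(Add(Add(-60, Pow(1, -1)), 47238), 47667), Rational(1, 54536)) = Mul(Mul(Add(Add(-60, 1), 47238), 47667), Rational(1, 54536)) = Mul(Mul(Add(-59, 47238), 47667), Rational(1, 54536)) = Mul(Mul(47179, 47667), Rational(1, 54536)) = Mul(2248881393, Rational(1, 54536)) = Rational(2248881393, 54536)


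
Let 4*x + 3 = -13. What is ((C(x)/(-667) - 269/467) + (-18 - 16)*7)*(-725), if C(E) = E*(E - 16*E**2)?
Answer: 1869987125/10741 ≈ 1.7410e+5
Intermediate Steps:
x = -4 (x = -3/4 + (1/4)*(-13) = -3/4 - 13/4 = -4)
((C(x)/(-667) - 269/467) + (-18 - 16)*7)*(-725) = ((((-4)**2*(1 - 16*(-4)))/(-667) - 269/467) + (-18 - 16)*7)*(-725) = (((16*(1 + 64))*(-1/667) - 269*1/467) - 34*7)*(-725) = (((16*65)*(-1/667) - 269/467) - 238)*(-725) = ((1040*(-1/667) - 269/467) - 238)*(-725) = ((-1040/667 - 269/467) - 238)*(-725) = (-665103/311489 - 238)*(-725) = -74799485/311489*(-725) = 1869987125/10741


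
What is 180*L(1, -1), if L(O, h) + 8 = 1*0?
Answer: -1440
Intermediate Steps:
L(O, h) = -8 (L(O, h) = -8 + 1*0 = -8 + 0 = -8)
180*L(1, -1) = 180*(-8) = -1440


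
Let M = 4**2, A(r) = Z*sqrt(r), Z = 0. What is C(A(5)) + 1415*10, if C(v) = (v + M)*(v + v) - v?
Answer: 14150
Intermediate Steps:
A(r) = 0 (A(r) = 0*sqrt(r) = 0)
M = 16
C(v) = -v + 2*v*(16 + v) (C(v) = (v + 16)*(v + v) - v = (16 + v)*(2*v) - v = 2*v*(16 + v) - v = -v + 2*v*(16 + v))
C(A(5)) + 1415*10 = 0*(31 + 2*0) + 1415*10 = 0*(31 + 0) + 14150 = 0*31 + 14150 = 0 + 14150 = 14150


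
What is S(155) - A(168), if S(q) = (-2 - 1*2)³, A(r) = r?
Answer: -232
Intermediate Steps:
S(q) = -64 (S(q) = (-2 - 2)³ = (-4)³ = -64)
S(155) - A(168) = -64 - 1*168 = -64 - 168 = -232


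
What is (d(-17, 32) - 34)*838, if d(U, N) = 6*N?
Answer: 132404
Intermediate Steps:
(d(-17, 32) - 34)*838 = (6*32 - 34)*838 = (192 - 34)*838 = 158*838 = 132404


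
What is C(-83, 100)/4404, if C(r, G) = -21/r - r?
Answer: 3455/182766 ≈ 0.018904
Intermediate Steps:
C(r, G) = -r - 21/r
C(-83, 100)/4404 = (-1*(-83) - 21/(-83))/4404 = (83 - 21*(-1/83))*(1/4404) = (83 + 21/83)*(1/4404) = (6910/83)*(1/4404) = 3455/182766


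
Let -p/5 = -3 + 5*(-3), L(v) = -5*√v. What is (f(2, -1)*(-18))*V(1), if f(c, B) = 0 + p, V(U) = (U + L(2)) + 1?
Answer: -3240 + 8100*√2 ≈ 8215.1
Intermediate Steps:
p = 90 (p = -5*(-3 + 5*(-3)) = -5*(-3 - 15) = -5*(-18) = 90)
V(U) = 1 + U - 5*√2 (V(U) = (U - 5*√2) + 1 = 1 + U - 5*√2)
f(c, B) = 90 (f(c, B) = 0 + 90 = 90)
(f(2, -1)*(-18))*V(1) = (90*(-18))*(1 + 1 - 5*√2) = -1620*(2 - 5*√2) = -3240 + 8100*√2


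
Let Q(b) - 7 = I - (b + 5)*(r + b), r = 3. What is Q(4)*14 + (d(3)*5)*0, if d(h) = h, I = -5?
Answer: -854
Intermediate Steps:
Q(b) = 2 - (3 + b)*(5 + b) (Q(b) = 7 + (-5 - (b + 5)*(3 + b)) = 7 + (-5 - (5 + b)*(3 + b)) = 7 + (-5 - (3 + b)*(5 + b)) = 2 - (3 + b)*(5 + b))
Q(4)*14 + (d(3)*5)*0 = (-13 - 1*4² - 8*4)*14 + (3*5)*0 = (-13 - 1*16 - 32)*14 + 15*0 = (-13 - 16 - 32)*14 + 0 = -61*14 + 0 = -854 + 0 = -854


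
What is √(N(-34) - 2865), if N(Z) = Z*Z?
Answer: I*√1709 ≈ 41.34*I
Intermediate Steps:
N(Z) = Z²
√(N(-34) - 2865) = √((-34)² - 2865) = √(1156 - 2865) = √(-1709) = I*√1709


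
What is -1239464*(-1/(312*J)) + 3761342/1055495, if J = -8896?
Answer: 1141444032013/366197657280 ≈ 3.1170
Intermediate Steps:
-1239464*(-1/(312*J)) + 3761342/1055495 = -1239464/((-8896*(-312))) + 3761342/1055495 = -1239464/2775552 + 3761342*(1/1055495) = -1239464*1/2775552 + 3761342/1055495 = -154933/346944 + 3761342/1055495 = 1141444032013/366197657280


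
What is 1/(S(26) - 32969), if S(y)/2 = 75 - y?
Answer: -1/32871 ≈ -3.0422e-5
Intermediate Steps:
S(y) = 150 - 2*y (S(y) = 2*(75 - y) = 150 - 2*y)
1/(S(26) - 32969) = 1/((150 - 2*26) - 32969) = 1/((150 - 52) - 32969) = 1/(98 - 32969) = 1/(-32871) = -1/32871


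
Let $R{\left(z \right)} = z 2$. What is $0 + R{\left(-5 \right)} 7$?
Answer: $-70$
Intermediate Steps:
$R{\left(z \right)} = 2 z$
$0 + R{\left(-5 \right)} 7 = 0 + 2 \left(-5\right) 7 = 0 - 70 = -70$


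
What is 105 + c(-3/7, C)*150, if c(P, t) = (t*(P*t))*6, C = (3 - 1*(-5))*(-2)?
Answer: -690465/7 ≈ -98638.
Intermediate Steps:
C = -16 (C = (3 + 5)*(-2) = 8*(-2) = -16)
c(P, t) = 6*P*t² (c(P, t) = (P*t²)*6 = 6*P*t²)
105 + c(-3/7, C)*150 = 105 + (6*(-3/7)*(-16)²)*150 = 105 + (6*(-3*⅐)*256)*150 = 105 + (6*(-3/7)*256)*150 = 105 - 4608/7*150 = 105 - 691200/7 = -690465/7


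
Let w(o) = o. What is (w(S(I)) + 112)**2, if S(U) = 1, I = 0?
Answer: 12769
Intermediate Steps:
(w(S(I)) + 112)**2 = (1 + 112)**2 = 113**2 = 12769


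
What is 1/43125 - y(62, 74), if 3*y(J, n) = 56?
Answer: -268333/14375 ≈ -18.667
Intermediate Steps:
y(J, n) = 56/3 (y(J, n) = (⅓)*56 = 56/3)
1/43125 - y(62, 74) = 1/43125 - 1*56/3 = 1/43125 - 56/3 = -268333/14375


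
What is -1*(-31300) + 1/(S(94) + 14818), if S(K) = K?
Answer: 466745601/14912 ≈ 31300.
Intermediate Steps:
-1*(-31300) + 1/(S(94) + 14818) = -1*(-31300) + 1/(94 + 14818) = 31300 + 1/14912 = 466745601/14912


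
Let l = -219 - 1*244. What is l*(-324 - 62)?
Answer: 178718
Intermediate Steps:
l = -463 (l = -219 - 244 = -463)
l*(-324 - 62) = -463*(-324 - 62) = -463*(-386) = 178718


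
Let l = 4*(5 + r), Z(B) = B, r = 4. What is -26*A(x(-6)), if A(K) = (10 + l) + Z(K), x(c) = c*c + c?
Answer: -1976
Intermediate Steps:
x(c) = c + c² (x(c) = c² + c = c + c²)
l = 36 (l = 4*(5 + 4) = 4*9 = 36)
A(K) = 46 + K (A(K) = (10 + 36) + K = 46 + K)
-26*A(x(-6)) = -26*(46 - 6*(1 - 6)) = -26*(46 - 6*(-5)) = -26*(46 + 30) = -26*76 = -1976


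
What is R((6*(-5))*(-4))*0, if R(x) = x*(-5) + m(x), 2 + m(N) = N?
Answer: 0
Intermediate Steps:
m(N) = -2 + N
R(x) = -2 - 4*x (R(x) = x*(-5) + (-2 + x) = -5*x + (-2 + x) = -2 - 4*x)
R((6*(-5))*(-4))*0 = (-2 - 4*6*(-5)*(-4))*0 = (-2 - (-120)*(-4))*0 = (-2 - 4*120)*0 = (-2 - 480)*0 = -482*0 = 0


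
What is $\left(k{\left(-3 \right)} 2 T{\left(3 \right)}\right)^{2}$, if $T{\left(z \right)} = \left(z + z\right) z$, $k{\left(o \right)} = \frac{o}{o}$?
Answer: $1296$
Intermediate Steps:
$k{\left(o \right)} = 1$
$T{\left(z \right)} = 2 z^{2}$ ($T{\left(z \right)} = 2 z z = 2 z^{2}$)
$\left(k{\left(-3 \right)} 2 T{\left(3 \right)}\right)^{2} = \left(1 \cdot 2 \cdot 2 \cdot 3^{2}\right)^{2} = \left(2 \cdot 2 \cdot 9\right)^{2} = \left(2 \cdot 18\right)^{2} = 36^{2} = 1296$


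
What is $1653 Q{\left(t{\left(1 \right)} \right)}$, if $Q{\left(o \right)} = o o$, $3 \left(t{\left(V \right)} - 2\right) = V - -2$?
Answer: $14877$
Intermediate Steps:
$t{\left(V \right)} = \frac{8}{3} + \frac{V}{3}$ ($t{\left(V \right)} = 2 + \frac{V - -2}{3} = 2 + \frac{V + 2}{3} = 2 + \frac{2 + V}{3} = 2 + \left(\frac{2}{3} + \frac{V}{3}\right) = \frac{8}{3} + \frac{V}{3}$)
$Q{\left(o \right)} = o^{2}$
$1653 Q{\left(t{\left(1 \right)} \right)} = 1653 \left(\frac{8}{3} + \frac{1}{3} \cdot 1\right)^{2} = 1653 \left(\frac{8}{3} + \frac{1}{3}\right)^{2} = 1653 \cdot 3^{2} = 1653 \cdot 9 = 14877$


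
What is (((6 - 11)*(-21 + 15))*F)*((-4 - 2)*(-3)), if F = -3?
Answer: -1620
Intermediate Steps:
(((6 - 11)*(-21 + 15))*F)*((-4 - 2)*(-3)) = (((6 - 11)*(-21 + 15))*(-3))*((-4 - 2)*(-3)) = (-5*(-6)*(-3))*(-6*(-3)) = (30*(-3))*18 = -90*18 = -1620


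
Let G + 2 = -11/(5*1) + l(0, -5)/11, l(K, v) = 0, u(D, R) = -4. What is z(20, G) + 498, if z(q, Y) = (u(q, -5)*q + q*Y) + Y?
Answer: 1649/5 ≈ 329.80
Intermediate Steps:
G = -21/5 (G = -2 + (-11/(5*1) + 0/11) = -2 + (-11/5 + 0*(1/11)) = -2 + (-11*⅕ + 0) = -2 + (-11/5 + 0) = -2 - 11/5 = -21/5 ≈ -4.2000)
z(q, Y) = Y - 4*q + Y*q (z(q, Y) = (-4*q + q*Y) + Y = (-4*q + Y*q) + Y = Y - 4*q + Y*q)
z(20, G) + 498 = (-21/5 - 4*20 - 21/5*20) + 498 = (-21/5 - 80 - 84) + 498 = -841/5 + 498 = 1649/5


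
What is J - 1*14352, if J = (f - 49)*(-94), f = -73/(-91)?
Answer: -893748/91 ≈ -9821.4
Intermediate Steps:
f = 73/91 (f = -73*(-1/91) = 73/91 ≈ 0.80220)
J = 412284/91 (J = (73/91 - 49)*(-94) = -4386/91*(-94) = 412284/91 ≈ 4530.6)
J - 1*14352 = 412284/91 - 1*14352 = 412284/91 - 14352 = -893748/91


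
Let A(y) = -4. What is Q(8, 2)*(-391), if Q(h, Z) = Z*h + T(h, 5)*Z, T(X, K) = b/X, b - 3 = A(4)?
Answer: -24633/4 ≈ -6158.3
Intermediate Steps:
b = -1 (b = 3 - 4 = -1)
T(X, K) = -1/X
Q(h, Z) = Z*h - Z/h (Q(h, Z) = Z*h + (-1/h)*Z = Z*h - Z/h)
Q(8, 2)*(-391) = (2*8 - 1*2/8)*(-391) = (16 - 1*2*⅛)*(-391) = (16 - ¼)*(-391) = (63/4)*(-391) = -24633/4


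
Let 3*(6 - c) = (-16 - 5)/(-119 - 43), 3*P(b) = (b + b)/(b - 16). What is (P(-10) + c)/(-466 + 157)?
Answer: -13085/650754 ≈ -0.020107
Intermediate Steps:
P(b) = 2*b/(3*(-16 + b)) (P(b) = ((b + b)/(b - 16))/3 = ((2*b)/(-16 + b))/3 = (2*b/(-16 + b))/3 = 2*b/(3*(-16 + b)))
c = 965/162 (c = 6 - (-16 - 5)/(3*(-119 - 43)) = 6 - (-7)/(-162) = 6 - (-7)*(-1)/162 = 6 - ⅓*7/54 = 6 - 7/162 = 965/162 ≈ 5.9568)
(P(-10) + c)/(-466 + 157) = ((⅔)*(-10)/(-16 - 10) + 965/162)/(-466 + 157) = ((⅔)*(-10)/(-26) + 965/162)/(-309) = ((⅔)*(-10)*(-1/26) + 965/162)*(-1/309) = (10/39 + 965/162)*(-1/309) = (13085/2106)*(-1/309) = -13085/650754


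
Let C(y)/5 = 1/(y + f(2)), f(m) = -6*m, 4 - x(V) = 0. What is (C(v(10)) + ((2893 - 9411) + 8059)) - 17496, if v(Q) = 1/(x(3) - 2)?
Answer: -366975/23 ≈ -15955.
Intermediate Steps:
x(V) = 4 (x(V) = 4 - 1*0 = 4 + 0 = 4)
v(Q) = 1/2 (v(Q) = 1/(4 - 2) = 1/2)
C(y) = 5/(-12 + y) (C(y) = 5/(y - 6*2) = 5/(y - 12) = 5/(-12 + y))
(C(v(10)) + ((2893 - 9411) + 8059)) - 17496 = (5/(-12 + 1/2) + ((2893 - 9411) + 8059)) - 17496 = (5/(-23/2) + (-6518 + 8059)) - 17496 = (5*(-2/23) + 1541) - 17496 = (-10/23 + 1541) - 17496 = 35433/23 - 17496 = -366975/23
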